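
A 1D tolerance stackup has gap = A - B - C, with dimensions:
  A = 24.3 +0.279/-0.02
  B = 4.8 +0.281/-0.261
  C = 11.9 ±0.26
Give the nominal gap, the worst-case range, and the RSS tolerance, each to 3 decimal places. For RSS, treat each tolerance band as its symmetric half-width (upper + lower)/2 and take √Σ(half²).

nominal=7.600 wc=[7.039,8.400] rss=0.404

Stack each dimension's contribution:
  +A: nom +24.300 → Σnom=24.300; wc +0.279/-0.020 → slack +0.279/-0.020; half-tol=0.150, Σhalf²=0.022350
  -B: nom -4.800 → Σnom=19.500; wc +0.261/-0.281 → slack +0.540/-0.301; half-tol=0.271, Σhalf²=0.095791
  -C: nom -11.900 → Σnom=7.600; wc +0.260/-0.260 → slack +0.800/-0.561; half-tol=0.260, Σhalf²=0.163391
Nominal = 7.600. Worst-case = [7.600 - 0.561, 7.600 + 0.800] = [7.039, 8.400]. RSS = √0.163391 = 0.404.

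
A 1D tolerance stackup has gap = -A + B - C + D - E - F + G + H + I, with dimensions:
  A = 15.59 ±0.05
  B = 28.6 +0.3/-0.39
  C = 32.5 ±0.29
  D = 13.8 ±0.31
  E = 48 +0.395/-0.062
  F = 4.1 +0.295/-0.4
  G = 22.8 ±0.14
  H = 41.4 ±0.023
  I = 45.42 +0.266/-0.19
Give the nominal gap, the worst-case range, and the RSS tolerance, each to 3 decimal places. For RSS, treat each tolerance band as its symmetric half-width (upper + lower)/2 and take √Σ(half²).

Stack each dimension's contribution:
  -A: nom -15.590 → Σnom=-15.590; wc +0.050/-0.050 → slack +0.050/-0.050; half-tol=0.050, Σhalf²=0.002500
  +B: nom +28.600 → Σnom=13.010; wc +0.300/-0.390 → slack +0.350/-0.440; half-tol=0.345, Σhalf²=0.121525
  -C: nom -32.500 → Σnom=-19.490; wc +0.290/-0.290 → slack +0.640/-0.730; half-tol=0.290, Σhalf²=0.205625
  +D: nom +13.800 → Σnom=-5.690; wc +0.310/-0.310 → slack +0.950/-1.040; half-tol=0.310, Σhalf²=0.301725
  -E: nom -48.000 → Σnom=-53.690; wc +0.062/-0.395 → slack +1.012/-1.435; half-tol=0.229, Σhalf²=0.353937
  -F: nom -4.100 → Σnom=-57.790; wc +0.400/-0.295 → slack +1.412/-1.730; half-tol=0.348, Σhalf²=0.474693
  +G: nom +22.800 → Σnom=-34.990; wc +0.140/-0.140 → slack +1.552/-1.870; half-tol=0.140, Σhalf²=0.494293
  +H: nom +41.400 → Σnom=6.410; wc +0.023/-0.023 → slack +1.575/-1.893; half-tol=0.023, Σhalf²=0.494822
  +I: nom +45.420 → Σnom=51.830; wc +0.266/-0.190 → slack +1.841/-2.083; half-tol=0.228, Σhalf²=0.546806
Nominal = 51.830. Worst-case = [51.830 - 2.083, 51.830 + 1.841] = [49.747, 53.671]. RSS = √0.546806 = 0.739.

nominal=51.830 wc=[49.747,53.671] rss=0.739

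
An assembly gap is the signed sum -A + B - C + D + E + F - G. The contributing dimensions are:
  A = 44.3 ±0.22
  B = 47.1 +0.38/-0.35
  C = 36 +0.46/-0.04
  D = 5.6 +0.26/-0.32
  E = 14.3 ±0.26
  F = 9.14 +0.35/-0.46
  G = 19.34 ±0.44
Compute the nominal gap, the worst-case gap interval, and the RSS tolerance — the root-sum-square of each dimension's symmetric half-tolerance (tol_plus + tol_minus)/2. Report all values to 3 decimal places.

Stack each dimension's contribution:
  -A: nom -44.300 → Σnom=-44.300; wc +0.220/-0.220 → slack +0.220/-0.220; half-tol=0.220, Σhalf²=0.048400
  +B: nom +47.100 → Σnom=2.800; wc +0.380/-0.350 → slack +0.600/-0.570; half-tol=0.365, Σhalf²=0.181625
  -C: nom -36.000 → Σnom=-33.200; wc +0.040/-0.460 → slack +0.640/-1.030; half-tol=0.250, Σhalf²=0.244125
  +D: nom +5.600 → Σnom=-27.600; wc +0.260/-0.320 → slack +0.900/-1.350; half-tol=0.290, Σhalf²=0.328225
  +E: nom +14.300 → Σnom=-13.300; wc +0.260/-0.260 → slack +1.160/-1.610; half-tol=0.260, Σhalf²=0.395825
  +F: nom +9.140 → Σnom=-4.160; wc +0.350/-0.460 → slack +1.510/-2.070; half-tol=0.405, Σhalf²=0.559850
  -G: nom -19.340 → Σnom=-23.500; wc +0.440/-0.440 → slack +1.950/-2.510; half-tol=0.440, Σhalf²=0.753450
Nominal = -23.500. Worst-case = [-23.500 - 2.510, -23.500 + 1.950] = [-26.010, -21.550]. RSS = √0.753450 = 0.868.

nominal=-23.500 wc=[-26.010,-21.550] rss=0.868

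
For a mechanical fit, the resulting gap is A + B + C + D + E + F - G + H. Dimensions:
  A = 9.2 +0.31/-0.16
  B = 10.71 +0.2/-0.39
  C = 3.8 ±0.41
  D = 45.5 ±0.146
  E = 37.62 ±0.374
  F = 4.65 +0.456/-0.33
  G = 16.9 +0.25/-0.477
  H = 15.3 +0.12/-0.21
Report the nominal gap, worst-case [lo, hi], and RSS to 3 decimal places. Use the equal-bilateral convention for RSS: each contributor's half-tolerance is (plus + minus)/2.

nominal=109.880 wc=[107.610,112.373] rss=0.886

Stack each dimension's contribution:
  +A: nom +9.200 → Σnom=9.200; wc +0.310/-0.160 → slack +0.310/-0.160; half-tol=0.235, Σhalf²=0.055225
  +B: nom +10.710 → Σnom=19.910; wc +0.200/-0.390 → slack +0.510/-0.550; half-tol=0.295, Σhalf²=0.142250
  +C: nom +3.800 → Σnom=23.710; wc +0.410/-0.410 → slack +0.920/-0.960; half-tol=0.410, Σhalf²=0.310350
  +D: nom +45.500 → Σnom=69.210; wc +0.146/-0.146 → slack +1.066/-1.106; half-tol=0.146, Σhalf²=0.331666
  +E: nom +37.620 → Σnom=106.830; wc +0.374/-0.374 → slack +1.440/-1.480; half-tol=0.374, Σhalf²=0.471542
  +F: nom +4.650 → Σnom=111.480; wc +0.456/-0.330 → slack +1.896/-1.810; half-tol=0.393, Σhalf²=0.625991
  -G: nom -16.900 → Σnom=94.580; wc +0.477/-0.250 → slack +2.373/-2.060; half-tol=0.363, Σhalf²=0.758123
  +H: nom +15.300 → Σnom=109.880; wc +0.120/-0.210 → slack +2.493/-2.270; half-tol=0.165, Σhalf²=0.785348
Nominal = 109.880. Worst-case = [109.880 - 2.270, 109.880 + 2.493] = [107.610, 112.373]. RSS = √0.785348 = 0.886.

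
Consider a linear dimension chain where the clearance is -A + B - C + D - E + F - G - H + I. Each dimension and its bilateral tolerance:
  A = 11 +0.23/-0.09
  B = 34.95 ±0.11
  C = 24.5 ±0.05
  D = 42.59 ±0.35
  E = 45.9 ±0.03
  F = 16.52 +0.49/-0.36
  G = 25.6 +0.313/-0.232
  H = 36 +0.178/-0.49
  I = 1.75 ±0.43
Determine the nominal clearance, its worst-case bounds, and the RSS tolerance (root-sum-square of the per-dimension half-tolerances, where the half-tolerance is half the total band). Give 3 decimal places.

Stack each dimension's contribution:
  -A: nom -11.000 → Σnom=-11.000; wc +0.090/-0.230 → slack +0.090/-0.230; half-tol=0.160, Σhalf²=0.025600
  +B: nom +34.950 → Σnom=23.950; wc +0.110/-0.110 → slack +0.200/-0.340; half-tol=0.110, Σhalf²=0.037700
  -C: nom -24.500 → Σnom=-0.550; wc +0.050/-0.050 → slack +0.250/-0.390; half-tol=0.050, Σhalf²=0.040200
  +D: nom +42.590 → Σnom=42.040; wc +0.350/-0.350 → slack +0.600/-0.740; half-tol=0.350, Σhalf²=0.162700
  -E: nom -45.900 → Σnom=-3.860; wc +0.030/-0.030 → slack +0.630/-0.770; half-tol=0.030, Σhalf²=0.163600
  +F: nom +16.520 → Σnom=12.660; wc +0.490/-0.360 → slack +1.120/-1.130; half-tol=0.425, Σhalf²=0.344225
  -G: nom -25.600 → Σnom=-12.940; wc +0.232/-0.313 → slack +1.352/-1.443; half-tol=0.273, Σhalf²=0.418481
  -H: nom -36.000 → Σnom=-48.940; wc +0.490/-0.178 → slack +1.842/-1.621; half-tol=0.334, Σhalf²=0.530037
  +I: nom +1.750 → Σnom=-47.190; wc +0.430/-0.430 → slack +2.272/-2.051; half-tol=0.430, Σhalf²=0.714937
Nominal = -47.190. Worst-case = [-47.190 - 2.051, -47.190 + 2.272] = [-49.241, -44.918]. RSS = √0.714937 = 0.846.

nominal=-47.190 wc=[-49.241,-44.918] rss=0.846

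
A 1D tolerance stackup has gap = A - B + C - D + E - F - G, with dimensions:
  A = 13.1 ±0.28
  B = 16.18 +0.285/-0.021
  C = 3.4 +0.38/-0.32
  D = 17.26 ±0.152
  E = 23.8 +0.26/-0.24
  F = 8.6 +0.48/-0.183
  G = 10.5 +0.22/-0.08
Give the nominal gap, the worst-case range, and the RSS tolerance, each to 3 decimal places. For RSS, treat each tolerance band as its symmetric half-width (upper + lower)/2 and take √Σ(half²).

nominal=-12.240 wc=[-14.217,-10.884] rss=0.665

Stack each dimension's contribution:
  +A: nom +13.100 → Σnom=13.100; wc +0.280/-0.280 → slack +0.280/-0.280; half-tol=0.280, Σhalf²=0.078400
  -B: nom -16.180 → Σnom=-3.080; wc +0.021/-0.285 → slack +0.301/-0.565; half-tol=0.153, Σhalf²=0.101809
  +C: nom +3.400 → Σnom=0.320; wc +0.380/-0.320 → slack +0.681/-0.885; half-tol=0.350, Σhalf²=0.224309
  -D: nom -17.260 → Σnom=-16.940; wc +0.152/-0.152 → slack +0.833/-1.037; half-tol=0.152, Σhalf²=0.247413
  +E: nom +23.800 → Σnom=6.860; wc +0.260/-0.240 → slack +1.093/-1.277; half-tol=0.250, Σhalf²=0.309913
  -F: nom -8.600 → Σnom=-1.740; wc +0.183/-0.480 → slack +1.276/-1.757; half-tol=0.332, Σhalf²=0.419805
  -G: nom -10.500 → Σnom=-12.240; wc +0.080/-0.220 → slack +1.356/-1.977; half-tol=0.150, Σhalf²=0.442305
Nominal = -12.240. Worst-case = [-12.240 - 1.977, -12.240 + 1.356] = [-14.217, -10.884]. RSS = √0.442305 = 0.665.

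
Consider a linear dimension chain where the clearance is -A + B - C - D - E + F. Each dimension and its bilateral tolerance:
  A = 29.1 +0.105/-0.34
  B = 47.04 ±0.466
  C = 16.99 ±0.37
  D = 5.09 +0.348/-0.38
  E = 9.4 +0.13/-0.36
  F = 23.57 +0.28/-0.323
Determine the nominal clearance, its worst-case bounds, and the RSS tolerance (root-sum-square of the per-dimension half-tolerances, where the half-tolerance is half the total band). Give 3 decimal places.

Stack each dimension's contribution:
  -A: nom -29.100 → Σnom=-29.100; wc +0.340/-0.105 → slack +0.340/-0.105; half-tol=0.223, Σhalf²=0.049506
  +B: nom +47.040 → Σnom=17.940; wc +0.466/-0.466 → slack +0.806/-0.571; half-tol=0.466, Σhalf²=0.266662
  -C: nom -16.990 → Σnom=0.950; wc +0.370/-0.370 → slack +1.176/-0.941; half-tol=0.370, Σhalf²=0.403562
  -D: nom -5.090 → Σnom=-4.140; wc +0.380/-0.348 → slack +1.556/-1.289; half-tol=0.364, Σhalf²=0.536058
  -E: nom -9.400 → Σnom=-13.540; wc +0.360/-0.130 → slack +1.916/-1.419; half-tol=0.245, Σhalf²=0.596083
  +F: nom +23.570 → Σnom=10.030; wc +0.280/-0.323 → slack +2.196/-1.742; half-tol=0.301, Σhalf²=0.686985
Nominal = 10.030. Worst-case = [10.030 - 1.742, 10.030 + 2.196] = [8.288, 12.226]. RSS = √0.686985 = 0.829.

nominal=10.030 wc=[8.288,12.226] rss=0.829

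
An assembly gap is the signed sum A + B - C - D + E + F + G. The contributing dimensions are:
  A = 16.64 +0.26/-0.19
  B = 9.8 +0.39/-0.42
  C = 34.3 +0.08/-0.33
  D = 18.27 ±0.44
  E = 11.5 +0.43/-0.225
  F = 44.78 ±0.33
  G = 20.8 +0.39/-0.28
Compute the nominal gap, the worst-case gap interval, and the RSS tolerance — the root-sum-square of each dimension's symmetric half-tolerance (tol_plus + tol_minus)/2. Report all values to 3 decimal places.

nominal=50.950 wc=[48.985,53.520] rss=0.882

Stack each dimension's contribution:
  +A: nom +16.640 → Σnom=16.640; wc +0.260/-0.190 → slack +0.260/-0.190; half-tol=0.225, Σhalf²=0.050625
  +B: nom +9.800 → Σnom=26.440; wc +0.390/-0.420 → slack +0.650/-0.610; half-tol=0.405, Σhalf²=0.214650
  -C: nom -34.300 → Σnom=-7.860; wc +0.330/-0.080 → slack +0.980/-0.690; half-tol=0.205, Σhalf²=0.256675
  -D: nom -18.270 → Σnom=-26.130; wc +0.440/-0.440 → slack +1.420/-1.130; half-tol=0.440, Σhalf²=0.450275
  +E: nom +11.500 → Σnom=-14.630; wc +0.430/-0.225 → slack +1.850/-1.355; half-tol=0.328, Σhalf²=0.557531
  +F: nom +44.780 → Σnom=30.150; wc +0.330/-0.330 → slack +2.180/-1.685; half-tol=0.330, Σhalf²=0.666431
  +G: nom +20.800 → Σnom=50.950; wc +0.390/-0.280 → slack +2.570/-1.965; half-tol=0.335, Σhalf²=0.778656
Nominal = 50.950. Worst-case = [50.950 - 1.965, 50.950 + 2.570] = [48.985, 53.520]. RSS = √0.778656 = 0.882.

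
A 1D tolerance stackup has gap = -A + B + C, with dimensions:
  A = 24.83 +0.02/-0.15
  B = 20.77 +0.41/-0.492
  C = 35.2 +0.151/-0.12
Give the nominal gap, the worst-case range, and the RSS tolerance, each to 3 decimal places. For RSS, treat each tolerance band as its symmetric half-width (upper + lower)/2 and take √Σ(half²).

nominal=31.140 wc=[30.508,31.851] rss=0.479

Stack each dimension's contribution:
  -A: nom -24.830 → Σnom=-24.830; wc +0.150/-0.020 → slack +0.150/-0.020; half-tol=0.085, Σhalf²=0.007225
  +B: nom +20.770 → Σnom=-4.060; wc +0.410/-0.492 → slack +0.560/-0.512; half-tol=0.451, Σhalf²=0.210626
  +C: nom +35.200 → Σnom=31.140; wc +0.151/-0.120 → slack +0.711/-0.632; half-tol=0.136, Σhalf²=0.228986
Nominal = 31.140. Worst-case = [31.140 - 0.632, 31.140 + 0.711] = [30.508, 31.851]. RSS = √0.228986 = 0.479.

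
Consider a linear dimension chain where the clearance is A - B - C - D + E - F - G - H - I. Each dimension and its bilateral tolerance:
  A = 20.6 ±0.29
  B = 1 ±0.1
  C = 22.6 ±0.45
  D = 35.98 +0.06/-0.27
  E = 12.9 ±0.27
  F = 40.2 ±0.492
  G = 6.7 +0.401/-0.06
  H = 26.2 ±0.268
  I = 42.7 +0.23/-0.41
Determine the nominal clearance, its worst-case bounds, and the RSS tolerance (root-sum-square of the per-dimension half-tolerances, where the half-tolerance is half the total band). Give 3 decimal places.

Stack each dimension's contribution:
  +A: nom +20.600 → Σnom=20.600; wc +0.290/-0.290 → slack +0.290/-0.290; half-tol=0.290, Σhalf²=0.084100
  -B: nom -1.000 → Σnom=19.600; wc +0.100/-0.100 → slack +0.390/-0.390; half-tol=0.100, Σhalf²=0.094100
  -C: nom -22.600 → Σnom=-3.000; wc +0.450/-0.450 → slack +0.840/-0.840; half-tol=0.450, Σhalf²=0.296600
  -D: nom -35.980 → Σnom=-38.980; wc +0.270/-0.060 → slack +1.110/-0.900; half-tol=0.165, Σhalf²=0.323825
  +E: nom +12.900 → Σnom=-26.080; wc +0.270/-0.270 → slack +1.380/-1.170; half-tol=0.270, Σhalf²=0.396725
  -F: nom -40.200 → Σnom=-66.280; wc +0.492/-0.492 → slack +1.872/-1.662; half-tol=0.492, Σhalf²=0.638789
  -G: nom -6.700 → Σnom=-72.980; wc +0.060/-0.401 → slack +1.932/-2.063; half-tol=0.231, Σhalf²=0.691919
  -H: nom -26.200 → Σnom=-99.180; wc +0.268/-0.268 → slack +2.200/-2.331; half-tol=0.268, Σhalf²=0.763743
  -I: nom -42.700 → Σnom=-141.880; wc +0.410/-0.230 → slack +2.610/-2.561; half-tol=0.320, Σhalf²=0.866143
Nominal = -141.880. Worst-case = [-141.880 - 2.561, -141.880 + 2.610] = [-144.441, -139.270]. RSS = √0.866143 = 0.931.

nominal=-141.880 wc=[-144.441,-139.270] rss=0.931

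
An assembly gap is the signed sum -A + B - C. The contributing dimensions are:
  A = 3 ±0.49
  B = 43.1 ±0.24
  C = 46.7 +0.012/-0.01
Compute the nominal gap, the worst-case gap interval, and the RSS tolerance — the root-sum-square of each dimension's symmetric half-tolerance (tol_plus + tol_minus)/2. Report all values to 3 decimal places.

nominal=-6.600 wc=[-7.342,-5.860] rss=0.546

Stack each dimension's contribution:
  -A: nom -3.000 → Σnom=-3.000; wc +0.490/-0.490 → slack +0.490/-0.490; half-tol=0.490, Σhalf²=0.240100
  +B: nom +43.100 → Σnom=40.100; wc +0.240/-0.240 → slack +0.730/-0.730; half-tol=0.240, Σhalf²=0.297700
  -C: nom -46.700 → Σnom=-6.600; wc +0.010/-0.012 → slack +0.740/-0.742; half-tol=0.011, Σhalf²=0.297821
Nominal = -6.600. Worst-case = [-6.600 - 0.742, -6.600 + 0.740] = [-7.342, -5.860]. RSS = √0.297821 = 0.546.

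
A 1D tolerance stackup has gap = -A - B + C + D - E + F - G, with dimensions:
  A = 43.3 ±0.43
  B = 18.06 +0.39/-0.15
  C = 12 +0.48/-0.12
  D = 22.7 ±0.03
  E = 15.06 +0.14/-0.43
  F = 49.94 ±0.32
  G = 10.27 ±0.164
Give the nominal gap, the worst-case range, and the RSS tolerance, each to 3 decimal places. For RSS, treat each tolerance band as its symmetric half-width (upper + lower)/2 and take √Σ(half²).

Stack each dimension's contribution:
  -A: nom -43.300 → Σnom=-43.300; wc +0.430/-0.430 → slack +0.430/-0.430; half-tol=0.430, Σhalf²=0.184900
  -B: nom -18.060 → Σnom=-61.360; wc +0.150/-0.390 → slack +0.580/-0.820; half-tol=0.270, Σhalf²=0.257800
  +C: nom +12.000 → Σnom=-49.360; wc +0.480/-0.120 → slack +1.060/-0.940; half-tol=0.300, Σhalf²=0.347800
  +D: nom +22.700 → Σnom=-26.660; wc +0.030/-0.030 → slack +1.090/-0.970; half-tol=0.030, Σhalf²=0.348700
  -E: nom -15.060 → Σnom=-41.720; wc +0.430/-0.140 → slack +1.520/-1.110; half-tol=0.285, Σhalf²=0.429925
  +F: nom +49.940 → Σnom=8.220; wc +0.320/-0.320 → slack +1.840/-1.430; half-tol=0.320, Σhalf²=0.532325
  -G: nom -10.270 → Σnom=-2.050; wc +0.164/-0.164 → slack +2.004/-1.594; half-tol=0.164, Σhalf²=0.559221
Nominal = -2.050. Worst-case = [-2.050 - 1.594, -2.050 + 2.004] = [-3.644, -0.046]. RSS = √0.559221 = 0.748.

nominal=-2.050 wc=[-3.644,-0.046] rss=0.748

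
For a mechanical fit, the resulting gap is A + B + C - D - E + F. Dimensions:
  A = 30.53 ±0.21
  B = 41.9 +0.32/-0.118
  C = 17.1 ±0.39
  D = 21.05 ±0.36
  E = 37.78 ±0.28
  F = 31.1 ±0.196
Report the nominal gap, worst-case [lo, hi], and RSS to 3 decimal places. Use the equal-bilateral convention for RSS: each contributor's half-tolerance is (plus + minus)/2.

nominal=61.800 wc=[60.246,63.556] rss=0.700

Stack each dimension's contribution:
  +A: nom +30.530 → Σnom=30.530; wc +0.210/-0.210 → slack +0.210/-0.210; half-tol=0.210, Σhalf²=0.044100
  +B: nom +41.900 → Σnom=72.430; wc +0.320/-0.118 → slack +0.530/-0.328; half-tol=0.219, Σhalf²=0.092061
  +C: nom +17.100 → Σnom=89.530; wc +0.390/-0.390 → slack +0.920/-0.718; half-tol=0.390, Σhalf²=0.244161
  -D: nom -21.050 → Σnom=68.480; wc +0.360/-0.360 → slack +1.280/-1.078; half-tol=0.360, Σhalf²=0.373761
  -E: nom -37.780 → Σnom=30.700; wc +0.280/-0.280 → slack +1.560/-1.358; half-tol=0.280, Σhalf²=0.452161
  +F: nom +31.100 → Σnom=61.800; wc +0.196/-0.196 → slack +1.756/-1.554; half-tol=0.196, Σhalf²=0.490577
Nominal = 61.800. Worst-case = [61.800 - 1.554, 61.800 + 1.756] = [60.246, 63.556]. RSS = √0.490577 = 0.700.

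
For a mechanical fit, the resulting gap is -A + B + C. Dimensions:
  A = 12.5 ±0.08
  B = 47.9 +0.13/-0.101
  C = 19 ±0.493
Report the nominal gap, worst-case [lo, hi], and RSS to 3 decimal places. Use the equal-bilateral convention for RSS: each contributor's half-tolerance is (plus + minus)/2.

Stack each dimension's contribution:
  -A: nom -12.500 → Σnom=-12.500; wc +0.080/-0.080 → slack +0.080/-0.080; half-tol=0.080, Σhalf²=0.006400
  +B: nom +47.900 → Σnom=35.400; wc +0.130/-0.101 → slack +0.210/-0.181; half-tol=0.116, Σhalf²=0.019740
  +C: nom +19.000 → Σnom=54.400; wc +0.493/-0.493 → slack +0.703/-0.674; half-tol=0.493, Σhalf²=0.262789
Nominal = 54.400. Worst-case = [54.400 - 0.674, 54.400 + 0.703] = [53.726, 55.103]. RSS = √0.262789 = 0.513.

nominal=54.400 wc=[53.726,55.103] rss=0.513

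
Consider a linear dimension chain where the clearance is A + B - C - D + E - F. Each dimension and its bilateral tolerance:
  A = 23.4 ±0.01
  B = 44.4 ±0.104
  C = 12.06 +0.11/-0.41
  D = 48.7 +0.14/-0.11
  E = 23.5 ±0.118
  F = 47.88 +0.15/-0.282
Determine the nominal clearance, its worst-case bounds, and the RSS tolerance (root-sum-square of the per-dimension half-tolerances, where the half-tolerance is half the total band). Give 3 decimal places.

nominal=-17.340 wc=[-17.972,-16.306] rss=0.393

Stack each dimension's contribution:
  +A: nom +23.400 → Σnom=23.400; wc +0.010/-0.010 → slack +0.010/-0.010; half-tol=0.010, Σhalf²=0.000100
  +B: nom +44.400 → Σnom=67.800; wc +0.104/-0.104 → slack +0.114/-0.114; half-tol=0.104, Σhalf²=0.010916
  -C: nom -12.060 → Σnom=55.740; wc +0.410/-0.110 → slack +0.524/-0.224; half-tol=0.260, Σhalf²=0.078516
  -D: nom -48.700 → Σnom=7.040; wc +0.110/-0.140 → slack +0.634/-0.364; half-tol=0.125, Σhalf²=0.094141
  +E: nom +23.500 → Σnom=30.540; wc +0.118/-0.118 → slack +0.752/-0.482; half-tol=0.118, Σhalf²=0.108065
  -F: nom -47.880 → Σnom=-17.340; wc +0.282/-0.150 → slack +1.034/-0.632; half-tol=0.216, Σhalf²=0.154721
Nominal = -17.340. Worst-case = [-17.340 - 0.632, -17.340 + 1.034] = [-17.972, -16.306]. RSS = √0.154721 = 0.393.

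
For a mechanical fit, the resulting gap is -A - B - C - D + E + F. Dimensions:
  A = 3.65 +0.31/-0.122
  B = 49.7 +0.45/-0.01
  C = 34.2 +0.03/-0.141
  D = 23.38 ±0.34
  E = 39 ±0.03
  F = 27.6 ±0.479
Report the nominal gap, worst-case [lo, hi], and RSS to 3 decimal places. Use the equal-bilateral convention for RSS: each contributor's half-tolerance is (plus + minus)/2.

nominal=-44.330 wc=[-45.969,-43.208] rss=0.673

Stack each dimension's contribution:
  -A: nom -3.650 → Σnom=-3.650; wc +0.122/-0.310 → slack +0.122/-0.310; half-tol=0.216, Σhalf²=0.046656
  -B: nom -49.700 → Σnom=-53.350; wc +0.010/-0.450 → slack +0.132/-0.760; half-tol=0.230, Σhalf²=0.099556
  -C: nom -34.200 → Σnom=-87.550; wc +0.141/-0.030 → slack +0.273/-0.790; half-tol=0.085, Σhalf²=0.106866
  -D: nom -23.380 → Σnom=-110.930; wc +0.340/-0.340 → slack +0.613/-1.130; half-tol=0.340, Σhalf²=0.222466
  +E: nom +39.000 → Σnom=-71.930; wc +0.030/-0.030 → slack +0.643/-1.160; half-tol=0.030, Σhalf²=0.223366
  +F: nom +27.600 → Σnom=-44.330; wc +0.479/-0.479 → slack +1.122/-1.639; half-tol=0.479, Σhalf²=0.452807
Nominal = -44.330. Worst-case = [-44.330 - 1.639, -44.330 + 1.122] = [-45.969, -43.208]. RSS = √0.452807 = 0.673.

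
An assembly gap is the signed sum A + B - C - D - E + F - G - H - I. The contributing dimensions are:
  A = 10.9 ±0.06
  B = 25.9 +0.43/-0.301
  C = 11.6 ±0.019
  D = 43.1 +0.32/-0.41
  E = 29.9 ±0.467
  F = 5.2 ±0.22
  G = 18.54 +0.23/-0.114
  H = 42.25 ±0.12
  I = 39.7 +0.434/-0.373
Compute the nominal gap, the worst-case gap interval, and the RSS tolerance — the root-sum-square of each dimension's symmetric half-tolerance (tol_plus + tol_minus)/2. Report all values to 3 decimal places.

nominal=-143.090 wc=[-145.261,-140.877] rss=0.863

Stack each dimension's contribution:
  +A: nom +10.900 → Σnom=10.900; wc +0.060/-0.060 → slack +0.060/-0.060; half-tol=0.060, Σhalf²=0.003600
  +B: nom +25.900 → Σnom=36.800; wc +0.430/-0.301 → slack +0.490/-0.361; half-tol=0.365, Σhalf²=0.137190
  -C: nom -11.600 → Σnom=25.200; wc +0.019/-0.019 → slack +0.509/-0.380; half-tol=0.019, Σhalf²=0.137551
  -D: nom -43.100 → Σnom=-17.900; wc +0.410/-0.320 → slack +0.919/-0.700; half-tol=0.365, Σhalf²=0.270776
  -E: nom -29.900 → Σnom=-47.800; wc +0.467/-0.467 → slack +1.386/-1.167; half-tol=0.467, Σhalf²=0.488865
  +F: nom +5.200 → Σnom=-42.600; wc +0.220/-0.220 → slack +1.606/-1.387; half-tol=0.220, Σhalf²=0.537265
  -G: nom -18.540 → Σnom=-61.140; wc +0.114/-0.230 → slack +1.720/-1.617; half-tol=0.172, Σhalf²=0.566849
  -H: nom -42.250 → Σnom=-103.390; wc +0.120/-0.120 → slack +1.840/-1.737; half-tol=0.120, Σhalf²=0.581249
  -I: nom -39.700 → Σnom=-143.090; wc +0.373/-0.434 → slack +2.213/-2.171; half-tol=0.403, Σhalf²=0.744061
Nominal = -143.090. Worst-case = [-143.090 - 2.171, -143.090 + 2.213] = [-145.261, -140.877]. RSS = √0.744061 = 0.863.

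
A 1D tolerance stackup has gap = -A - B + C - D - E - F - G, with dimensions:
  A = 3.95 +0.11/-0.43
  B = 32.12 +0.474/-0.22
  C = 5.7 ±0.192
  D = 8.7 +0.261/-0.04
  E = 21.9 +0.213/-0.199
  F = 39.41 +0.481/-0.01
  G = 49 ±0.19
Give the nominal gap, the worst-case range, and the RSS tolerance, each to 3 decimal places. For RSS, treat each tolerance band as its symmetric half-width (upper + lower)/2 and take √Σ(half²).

nominal=-149.380 wc=[-151.301,-148.099] rss=0.626

Stack each dimension's contribution:
  -A: nom -3.950 → Σnom=-3.950; wc +0.430/-0.110 → slack +0.430/-0.110; half-tol=0.270, Σhalf²=0.072900
  -B: nom -32.120 → Σnom=-36.070; wc +0.220/-0.474 → slack +0.650/-0.584; half-tol=0.347, Σhalf²=0.193309
  +C: nom +5.700 → Σnom=-30.370; wc +0.192/-0.192 → slack +0.842/-0.776; half-tol=0.192, Σhalf²=0.230173
  -D: nom -8.700 → Σnom=-39.070; wc +0.040/-0.261 → slack +0.882/-1.037; half-tol=0.150, Σhalf²=0.252823
  -E: nom -21.900 → Σnom=-60.970; wc +0.199/-0.213 → slack +1.081/-1.250; half-tol=0.206, Σhalf²=0.295259
  -F: nom -39.410 → Σnom=-100.380; wc +0.010/-0.481 → slack +1.091/-1.731; half-tol=0.245, Σhalf²=0.355530
  -G: nom -49.000 → Σnom=-149.380; wc +0.190/-0.190 → slack +1.281/-1.921; half-tol=0.190, Σhalf²=0.391630
Nominal = -149.380. Worst-case = [-149.380 - 1.921, -149.380 + 1.281] = [-151.301, -148.099]. RSS = √0.391630 = 0.626.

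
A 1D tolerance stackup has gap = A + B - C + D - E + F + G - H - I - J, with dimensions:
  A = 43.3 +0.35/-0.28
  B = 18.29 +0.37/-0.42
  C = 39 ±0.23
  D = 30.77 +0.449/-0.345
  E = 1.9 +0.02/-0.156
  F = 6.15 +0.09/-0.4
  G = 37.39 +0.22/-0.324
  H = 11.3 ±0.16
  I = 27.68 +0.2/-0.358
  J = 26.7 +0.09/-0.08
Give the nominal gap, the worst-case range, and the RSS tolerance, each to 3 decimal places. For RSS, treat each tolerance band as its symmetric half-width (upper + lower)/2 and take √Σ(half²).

nominal=29.320 wc=[26.851,31.783] rss=0.847

Stack each dimension's contribution:
  +A: nom +43.300 → Σnom=43.300; wc +0.350/-0.280 → slack +0.350/-0.280; half-tol=0.315, Σhalf²=0.099225
  +B: nom +18.290 → Σnom=61.590; wc +0.370/-0.420 → slack +0.720/-0.700; half-tol=0.395, Σhalf²=0.255250
  -C: nom -39.000 → Σnom=22.590; wc +0.230/-0.230 → slack +0.950/-0.930; half-tol=0.230, Σhalf²=0.308150
  +D: nom +30.770 → Σnom=53.360; wc +0.449/-0.345 → slack +1.399/-1.275; half-tol=0.397, Σhalf²=0.465759
  -E: nom -1.900 → Σnom=51.460; wc +0.156/-0.020 → slack +1.555/-1.295; half-tol=0.088, Σhalf²=0.473503
  +F: nom +6.150 → Σnom=57.610; wc +0.090/-0.400 → slack +1.645/-1.695; half-tol=0.245, Σhalf²=0.533528
  +G: nom +37.390 → Σnom=95.000; wc +0.220/-0.324 → slack +1.865/-2.019; half-tol=0.272, Σhalf²=0.607512
  -H: nom -11.300 → Σnom=83.700; wc +0.160/-0.160 → slack +2.025/-2.179; half-tol=0.160, Σhalf²=0.633112
  -I: nom -27.680 → Σnom=56.020; wc +0.358/-0.200 → slack +2.383/-2.379; half-tol=0.279, Σhalf²=0.710953
  -J: nom -26.700 → Σnom=29.320; wc +0.080/-0.090 → slack +2.463/-2.469; half-tol=0.085, Σhalf²=0.718178
Nominal = 29.320. Worst-case = [29.320 - 2.469, 29.320 + 2.463] = [26.851, 31.783]. RSS = √0.718178 = 0.847.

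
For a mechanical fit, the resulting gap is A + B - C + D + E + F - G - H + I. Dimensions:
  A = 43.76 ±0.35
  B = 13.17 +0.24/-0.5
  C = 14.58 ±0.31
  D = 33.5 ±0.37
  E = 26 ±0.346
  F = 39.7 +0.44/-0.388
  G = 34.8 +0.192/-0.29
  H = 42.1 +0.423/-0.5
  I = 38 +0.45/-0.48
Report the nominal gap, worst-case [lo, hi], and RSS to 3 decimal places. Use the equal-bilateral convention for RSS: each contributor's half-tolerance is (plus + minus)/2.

Stack each dimension's contribution:
  +A: nom +43.760 → Σnom=43.760; wc +0.350/-0.350 → slack +0.350/-0.350; half-tol=0.350, Σhalf²=0.122500
  +B: nom +13.170 → Σnom=56.930; wc +0.240/-0.500 → slack +0.590/-0.850; half-tol=0.370, Σhalf²=0.259400
  -C: nom -14.580 → Σnom=42.350; wc +0.310/-0.310 → slack +0.900/-1.160; half-tol=0.310, Σhalf²=0.355500
  +D: nom +33.500 → Σnom=75.850; wc +0.370/-0.370 → slack +1.270/-1.530; half-tol=0.370, Σhalf²=0.492400
  +E: nom +26.000 → Σnom=101.850; wc +0.346/-0.346 → slack +1.616/-1.876; half-tol=0.346, Σhalf²=0.612116
  +F: nom +39.700 → Σnom=141.550; wc +0.440/-0.388 → slack +2.056/-2.264; half-tol=0.414, Σhalf²=0.783512
  -G: nom -34.800 → Σnom=106.750; wc +0.290/-0.192 → slack +2.346/-2.456; half-tol=0.241, Σhalf²=0.841593
  -H: nom -42.100 → Σnom=64.650; wc +0.500/-0.423 → slack +2.846/-2.879; half-tol=0.462, Σhalf²=1.054575
  +I: nom +38.000 → Σnom=102.650; wc +0.450/-0.480 → slack +3.296/-3.359; half-tol=0.465, Σhalf²=1.270800
Nominal = 102.650. Worst-case = [102.650 - 3.359, 102.650 + 3.296] = [99.291, 105.946]. RSS = √1.270800 = 1.127.

nominal=102.650 wc=[99.291,105.946] rss=1.127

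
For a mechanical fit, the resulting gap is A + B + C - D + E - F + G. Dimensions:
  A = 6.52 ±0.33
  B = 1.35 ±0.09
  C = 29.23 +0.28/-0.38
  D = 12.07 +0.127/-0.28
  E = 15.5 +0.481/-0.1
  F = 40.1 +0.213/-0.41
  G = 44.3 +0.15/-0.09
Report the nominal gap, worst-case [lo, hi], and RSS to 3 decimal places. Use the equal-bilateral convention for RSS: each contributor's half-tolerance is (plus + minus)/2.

nominal=44.730 wc=[43.400,46.751] rss=0.681

Stack each dimension's contribution:
  +A: nom +6.520 → Σnom=6.520; wc +0.330/-0.330 → slack +0.330/-0.330; half-tol=0.330, Σhalf²=0.108900
  +B: nom +1.350 → Σnom=7.870; wc +0.090/-0.090 → slack +0.420/-0.420; half-tol=0.090, Σhalf²=0.117000
  +C: nom +29.230 → Σnom=37.100; wc +0.280/-0.380 → slack +0.700/-0.800; half-tol=0.330, Σhalf²=0.225900
  -D: nom -12.070 → Σnom=25.030; wc +0.280/-0.127 → slack +0.980/-0.927; half-tol=0.204, Σhalf²=0.267312
  +E: nom +15.500 → Σnom=40.530; wc +0.481/-0.100 → slack +1.461/-1.027; half-tol=0.290, Σhalf²=0.351703
  -F: nom -40.100 → Σnom=0.430; wc +0.410/-0.213 → slack +1.871/-1.240; half-tol=0.311, Σhalf²=0.448735
  +G: nom +44.300 → Σnom=44.730; wc +0.150/-0.090 → slack +2.021/-1.330; half-tol=0.120, Σhalf²=0.463135
Nominal = 44.730. Worst-case = [44.730 - 1.330, 44.730 + 2.021] = [43.400, 46.751]. RSS = √0.463135 = 0.681.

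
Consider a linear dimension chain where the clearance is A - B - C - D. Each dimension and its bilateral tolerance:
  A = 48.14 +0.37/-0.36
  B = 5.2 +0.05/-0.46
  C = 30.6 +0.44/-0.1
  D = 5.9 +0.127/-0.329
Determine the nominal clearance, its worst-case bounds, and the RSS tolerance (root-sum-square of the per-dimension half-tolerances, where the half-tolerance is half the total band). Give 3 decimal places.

Stack each dimension's contribution:
  +A: nom +48.140 → Σnom=48.140; wc +0.370/-0.360 → slack +0.370/-0.360; half-tol=0.365, Σhalf²=0.133225
  -B: nom -5.200 → Σnom=42.940; wc +0.460/-0.050 → slack +0.830/-0.410; half-tol=0.255, Σhalf²=0.198250
  -C: nom -30.600 → Σnom=12.340; wc +0.100/-0.440 → slack +0.930/-0.850; half-tol=0.270, Σhalf²=0.271150
  -D: nom -5.900 → Σnom=6.440; wc +0.329/-0.127 → slack +1.259/-0.977; half-tol=0.228, Σhalf²=0.323134
Nominal = 6.440. Worst-case = [6.440 - 0.977, 6.440 + 1.259] = [5.463, 7.699]. RSS = √0.323134 = 0.568.

nominal=6.440 wc=[5.463,7.699] rss=0.568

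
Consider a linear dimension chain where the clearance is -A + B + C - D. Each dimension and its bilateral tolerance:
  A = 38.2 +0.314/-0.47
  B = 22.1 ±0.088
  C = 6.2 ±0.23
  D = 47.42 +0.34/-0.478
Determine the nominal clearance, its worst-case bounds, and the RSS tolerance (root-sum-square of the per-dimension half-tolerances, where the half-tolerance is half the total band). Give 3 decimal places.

Stack each dimension's contribution:
  -A: nom -38.200 → Σnom=-38.200; wc +0.470/-0.314 → slack +0.470/-0.314; half-tol=0.392, Σhalf²=0.153664
  +B: nom +22.100 → Σnom=-16.100; wc +0.088/-0.088 → slack +0.558/-0.402; half-tol=0.088, Σhalf²=0.161408
  +C: nom +6.200 → Σnom=-9.900; wc +0.230/-0.230 → slack +0.788/-0.632; half-tol=0.230, Σhalf²=0.214308
  -D: nom -47.420 → Σnom=-57.320; wc +0.478/-0.340 → slack +1.266/-0.972; half-tol=0.409, Σhalf²=0.381589
Nominal = -57.320. Worst-case = [-57.320 - 0.972, -57.320 + 1.266] = [-58.292, -56.054]. RSS = √0.381589 = 0.618.

nominal=-57.320 wc=[-58.292,-56.054] rss=0.618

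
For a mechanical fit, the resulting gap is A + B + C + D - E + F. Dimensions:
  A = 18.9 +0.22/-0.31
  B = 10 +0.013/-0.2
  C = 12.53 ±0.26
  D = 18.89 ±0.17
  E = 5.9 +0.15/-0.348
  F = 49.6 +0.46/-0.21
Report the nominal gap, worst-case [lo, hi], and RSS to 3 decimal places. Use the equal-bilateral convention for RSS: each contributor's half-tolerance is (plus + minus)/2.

Stack each dimension's contribution:
  +A: nom +18.900 → Σnom=18.900; wc +0.220/-0.310 → slack +0.220/-0.310; half-tol=0.265, Σhalf²=0.070225
  +B: nom +10.000 → Σnom=28.900; wc +0.013/-0.200 → slack +0.233/-0.510; half-tol=0.107, Σhalf²=0.081567
  +C: nom +12.530 → Σnom=41.430; wc +0.260/-0.260 → slack +0.493/-0.770; half-tol=0.260, Σhalf²=0.149167
  +D: nom +18.890 → Σnom=60.320; wc +0.170/-0.170 → slack +0.663/-0.940; half-tol=0.170, Σhalf²=0.178067
  -E: nom -5.900 → Σnom=54.420; wc +0.348/-0.150 → slack +1.011/-1.090; half-tol=0.249, Σhalf²=0.240068
  +F: nom +49.600 → Σnom=104.020; wc +0.460/-0.210 → slack +1.471/-1.300; half-tol=0.335, Σhalf²=0.352293
Nominal = 104.020. Worst-case = [104.020 - 1.300, 104.020 + 1.471] = [102.720, 105.491]. RSS = √0.352293 = 0.594.

nominal=104.020 wc=[102.720,105.491] rss=0.594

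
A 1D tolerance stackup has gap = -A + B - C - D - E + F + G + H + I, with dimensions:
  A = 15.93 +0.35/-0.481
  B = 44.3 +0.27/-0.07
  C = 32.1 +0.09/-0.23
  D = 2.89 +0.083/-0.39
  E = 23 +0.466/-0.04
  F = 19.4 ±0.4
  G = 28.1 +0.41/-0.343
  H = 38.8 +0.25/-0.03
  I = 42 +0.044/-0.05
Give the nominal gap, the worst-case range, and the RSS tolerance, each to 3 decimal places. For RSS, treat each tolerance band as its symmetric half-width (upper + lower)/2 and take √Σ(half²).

Stack each dimension's contribution:
  -A: nom -15.930 → Σnom=-15.930; wc +0.481/-0.350 → slack +0.481/-0.350; half-tol=0.415, Σhalf²=0.172640
  +B: nom +44.300 → Σnom=28.370; wc +0.270/-0.070 → slack +0.751/-0.420; half-tol=0.170, Σhalf²=0.201540
  -C: nom -32.100 → Σnom=-3.730; wc +0.230/-0.090 → slack +0.981/-0.510; half-tol=0.160, Σhalf²=0.227140
  -D: nom -2.890 → Σnom=-6.620; wc +0.390/-0.083 → slack +1.371/-0.593; half-tol=0.237, Σhalf²=0.283073
  -E: nom -23.000 → Σnom=-29.620; wc +0.040/-0.466 → slack +1.411/-1.059; half-tol=0.253, Σhalf²=0.347081
  +F: nom +19.400 → Σnom=-10.220; wc +0.400/-0.400 → slack +1.811/-1.459; half-tol=0.400, Σhalf²=0.507081
  +G: nom +28.100 → Σnom=17.880; wc +0.410/-0.343 → slack +2.221/-1.802; half-tol=0.377, Σhalf²=0.648834
  +H: nom +38.800 → Σnom=56.680; wc +0.250/-0.030 → slack +2.471/-1.832; half-tol=0.140, Σhalf²=0.668434
  +I: nom +42.000 → Σnom=98.680; wc +0.044/-0.050 → slack +2.515/-1.882; half-tol=0.047, Σhalf²=0.670643
Nominal = 98.680. Worst-case = [98.680 - 1.882, 98.680 + 2.515] = [96.798, 101.195]. RSS = √0.670643 = 0.819.

nominal=98.680 wc=[96.798,101.195] rss=0.819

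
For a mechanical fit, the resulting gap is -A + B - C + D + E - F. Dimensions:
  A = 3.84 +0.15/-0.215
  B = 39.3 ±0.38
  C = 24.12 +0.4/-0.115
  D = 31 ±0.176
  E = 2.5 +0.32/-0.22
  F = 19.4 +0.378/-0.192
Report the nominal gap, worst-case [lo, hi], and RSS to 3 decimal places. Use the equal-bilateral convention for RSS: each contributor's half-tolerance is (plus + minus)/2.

Stack each dimension's contribution:
  -A: nom -3.840 → Σnom=-3.840; wc +0.215/-0.150 → slack +0.215/-0.150; half-tol=0.182, Σhalf²=0.033306
  +B: nom +39.300 → Σnom=35.460; wc +0.380/-0.380 → slack +0.595/-0.530; half-tol=0.380, Σhalf²=0.177706
  -C: nom -24.120 → Σnom=11.340; wc +0.115/-0.400 → slack +0.710/-0.930; half-tol=0.258, Σhalf²=0.244013
  +D: nom +31.000 → Σnom=42.340; wc +0.176/-0.176 → slack +0.886/-1.106; half-tol=0.176, Σhalf²=0.274989
  +E: nom +2.500 → Σnom=44.840; wc +0.320/-0.220 → slack +1.206/-1.326; half-tol=0.270, Σhalf²=0.347889
  -F: nom -19.400 → Σnom=25.440; wc +0.192/-0.378 → slack +1.398/-1.704; half-tol=0.285, Σhalf²=0.429114
Nominal = 25.440. Worst-case = [25.440 - 1.704, 25.440 + 1.398] = [23.736, 26.838]. RSS = √0.429114 = 0.655.

nominal=25.440 wc=[23.736,26.838] rss=0.655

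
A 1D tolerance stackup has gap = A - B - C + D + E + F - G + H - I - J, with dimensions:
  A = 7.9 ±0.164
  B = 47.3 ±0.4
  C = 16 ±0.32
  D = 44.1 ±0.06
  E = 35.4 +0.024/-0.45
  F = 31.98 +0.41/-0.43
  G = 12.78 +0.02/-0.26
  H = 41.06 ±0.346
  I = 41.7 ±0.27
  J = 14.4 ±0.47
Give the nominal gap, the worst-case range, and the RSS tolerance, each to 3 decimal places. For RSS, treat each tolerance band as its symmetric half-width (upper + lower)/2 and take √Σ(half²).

nominal=28.260 wc=[25.330,30.984] rss=0.979

Stack each dimension's contribution:
  +A: nom +7.900 → Σnom=7.900; wc +0.164/-0.164 → slack +0.164/-0.164; half-tol=0.164, Σhalf²=0.026896
  -B: nom -47.300 → Σnom=-39.400; wc +0.400/-0.400 → slack +0.564/-0.564; half-tol=0.400, Σhalf²=0.186896
  -C: nom -16.000 → Σnom=-55.400; wc +0.320/-0.320 → slack +0.884/-0.884; half-tol=0.320, Σhalf²=0.289296
  +D: nom +44.100 → Σnom=-11.300; wc +0.060/-0.060 → slack +0.944/-0.944; half-tol=0.060, Σhalf²=0.292896
  +E: nom +35.400 → Σnom=24.100; wc +0.024/-0.450 → slack +0.968/-1.394; half-tol=0.237, Σhalf²=0.349065
  +F: nom +31.980 → Σnom=56.080; wc +0.410/-0.430 → slack +1.378/-1.824; half-tol=0.420, Σhalf²=0.525465
  -G: nom -12.780 → Σnom=43.300; wc +0.260/-0.020 → slack +1.638/-1.844; half-tol=0.140, Σhalf²=0.545065
  +H: nom +41.060 → Σnom=84.360; wc +0.346/-0.346 → slack +1.984/-2.190; half-tol=0.346, Σhalf²=0.664781
  -I: nom -41.700 → Σnom=42.660; wc +0.270/-0.270 → slack +2.254/-2.460; half-tol=0.270, Σhalf²=0.737681
  -J: nom -14.400 → Σnom=28.260; wc +0.470/-0.470 → slack +2.724/-2.930; half-tol=0.470, Σhalf²=0.958581
Nominal = 28.260. Worst-case = [28.260 - 2.930, 28.260 + 2.724] = [25.330, 30.984]. RSS = √0.958581 = 0.979.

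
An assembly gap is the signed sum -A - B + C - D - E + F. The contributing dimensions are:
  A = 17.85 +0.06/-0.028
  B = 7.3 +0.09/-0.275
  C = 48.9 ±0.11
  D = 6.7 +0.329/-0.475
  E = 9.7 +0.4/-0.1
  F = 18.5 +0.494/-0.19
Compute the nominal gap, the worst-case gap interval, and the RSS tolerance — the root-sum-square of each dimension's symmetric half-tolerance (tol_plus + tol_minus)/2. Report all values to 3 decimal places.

Stack each dimension's contribution:
  -A: nom -17.850 → Σnom=-17.850; wc +0.028/-0.060 → slack +0.028/-0.060; half-tol=0.044, Σhalf²=0.001936
  -B: nom -7.300 → Σnom=-25.150; wc +0.275/-0.090 → slack +0.303/-0.150; half-tol=0.182, Σhalf²=0.035242
  +C: nom +48.900 → Σnom=23.750; wc +0.110/-0.110 → slack +0.413/-0.260; half-tol=0.110, Σhalf²=0.047342
  -D: nom -6.700 → Σnom=17.050; wc +0.475/-0.329 → slack +0.888/-0.589; half-tol=0.402, Σhalf²=0.208946
  -E: nom -9.700 → Σnom=7.350; wc +0.100/-0.400 → slack +0.988/-0.989; half-tol=0.250, Σhalf²=0.271446
  +F: nom +18.500 → Σnom=25.850; wc +0.494/-0.190 → slack +1.482/-1.179; half-tol=0.342, Σhalf²=0.388410
Nominal = 25.850. Worst-case = [25.850 - 1.179, 25.850 + 1.482] = [24.671, 27.332]. RSS = √0.388410 = 0.623.

nominal=25.850 wc=[24.671,27.332] rss=0.623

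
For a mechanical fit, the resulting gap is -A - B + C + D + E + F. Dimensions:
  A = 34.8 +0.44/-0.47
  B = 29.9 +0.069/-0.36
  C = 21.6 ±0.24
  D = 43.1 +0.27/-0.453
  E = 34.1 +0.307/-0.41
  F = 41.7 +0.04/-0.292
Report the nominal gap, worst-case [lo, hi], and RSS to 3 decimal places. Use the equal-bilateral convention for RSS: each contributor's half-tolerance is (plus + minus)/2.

Stack each dimension's contribution:
  -A: nom -34.800 → Σnom=-34.800; wc +0.470/-0.440 → slack +0.470/-0.440; half-tol=0.455, Σhalf²=0.207025
  -B: nom -29.900 → Σnom=-64.700; wc +0.360/-0.069 → slack +0.830/-0.509; half-tol=0.214, Σhalf²=0.253035
  +C: nom +21.600 → Σnom=-43.100; wc +0.240/-0.240 → slack +1.070/-0.749; half-tol=0.240, Σhalf²=0.310635
  +D: nom +43.100 → Σnom=0.000; wc +0.270/-0.453 → slack +1.340/-1.202; half-tol=0.362, Σhalf²=0.441317
  +E: nom +34.100 → Σnom=34.100; wc +0.307/-0.410 → slack +1.647/-1.612; half-tol=0.358, Σhalf²=0.569840
  +F: nom +41.700 → Σnom=75.800; wc +0.040/-0.292 → slack +1.687/-1.904; half-tol=0.166, Σhalf²=0.597396
Nominal = 75.800. Worst-case = [75.800 - 1.904, 75.800 + 1.687] = [73.896, 77.487]. RSS = √0.597396 = 0.773.

nominal=75.800 wc=[73.896,77.487] rss=0.773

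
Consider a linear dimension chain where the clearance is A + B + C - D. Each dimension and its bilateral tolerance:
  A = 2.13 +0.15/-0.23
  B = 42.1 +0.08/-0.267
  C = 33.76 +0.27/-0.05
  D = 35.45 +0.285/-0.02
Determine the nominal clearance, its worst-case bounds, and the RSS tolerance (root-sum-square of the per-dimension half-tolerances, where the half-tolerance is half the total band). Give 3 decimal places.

Stack each dimension's contribution:
  +A: nom +2.130 → Σnom=2.130; wc +0.150/-0.230 → slack +0.150/-0.230; half-tol=0.190, Σhalf²=0.036100
  +B: nom +42.100 → Σnom=44.230; wc +0.080/-0.267 → slack +0.230/-0.497; half-tol=0.174, Σhalf²=0.066202
  +C: nom +33.760 → Σnom=77.990; wc +0.270/-0.050 → slack +0.500/-0.547; half-tol=0.160, Σhalf²=0.091802
  -D: nom -35.450 → Σnom=42.540; wc +0.020/-0.285 → slack +0.520/-0.832; half-tol=0.152, Σhalf²=0.115059
Nominal = 42.540. Worst-case = [42.540 - 0.832, 42.540 + 0.520] = [41.708, 43.060]. RSS = √0.115059 = 0.339.

nominal=42.540 wc=[41.708,43.060] rss=0.339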